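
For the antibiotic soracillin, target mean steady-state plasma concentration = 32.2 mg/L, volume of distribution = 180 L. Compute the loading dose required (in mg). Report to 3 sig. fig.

LD = Css × Vd = 32.2 × 180 = 5796 mg

5800 mg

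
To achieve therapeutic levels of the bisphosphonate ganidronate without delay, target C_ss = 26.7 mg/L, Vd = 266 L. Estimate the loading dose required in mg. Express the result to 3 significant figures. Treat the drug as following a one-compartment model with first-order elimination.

LD = Css × Vd = 26.7 × 266 = 7102 mg

7100 mg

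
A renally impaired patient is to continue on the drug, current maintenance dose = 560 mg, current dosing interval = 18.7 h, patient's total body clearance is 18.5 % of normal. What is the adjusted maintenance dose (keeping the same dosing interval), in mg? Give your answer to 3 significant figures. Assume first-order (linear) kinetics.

104 mg

To keep the same average steady-state level, dosing rate must scale with clearance.
CL ratio = 18.5 / 100 = 0.1850
New dose (same interval) = 560 × 0.1850 = 103.6 mg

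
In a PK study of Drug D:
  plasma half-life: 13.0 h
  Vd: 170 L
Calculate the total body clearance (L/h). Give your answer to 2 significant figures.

k = ln2 / t½ = 0.693147 / 13.0 = 0.05332 h⁻¹
CL = k × Vd = 0.05332 × 170 = 9.064 L/h

9.1 L/h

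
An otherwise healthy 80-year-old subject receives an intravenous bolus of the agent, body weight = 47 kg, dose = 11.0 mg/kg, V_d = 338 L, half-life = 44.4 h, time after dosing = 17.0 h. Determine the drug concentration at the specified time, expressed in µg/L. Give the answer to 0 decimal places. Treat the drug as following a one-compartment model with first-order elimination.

Total dose = 11.0 × 47 = 517.0 mg
C₀ = Dose / Vd = 517.0 / 338 = 1.530 mg/L
k = ln2 / t½ = 0.693147 / 44.4 = 0.01561 h⁻¹
C = C₀ · e^(−k·t) = 1.530 × e^(−0.01561 × 17.0)
  = 1.530 × 0.7669 = 1.173 mg/L
Convert: 1.173 mg/L × 1000 = 1173 µg/L

1173 µg/L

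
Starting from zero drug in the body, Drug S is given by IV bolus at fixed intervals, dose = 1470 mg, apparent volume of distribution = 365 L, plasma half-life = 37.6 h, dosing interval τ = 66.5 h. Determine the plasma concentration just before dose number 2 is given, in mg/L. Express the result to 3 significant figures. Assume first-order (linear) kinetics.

1.18 mg/L

C₀ per dose = Dose / Vd = 1470 / 365 = 4.027 mg/L
k = ln2 / t½ = 0.693147 / 37.6 = 0.01843 h⁻¹
Fraction remaining after one interval: r = e^(−kτ) = e^(−0.01843 × 66.5) = 0.2936
Before dose 2, 1 dose has been given (aged 1τ).
C_trough = C₀ × r = 4.027 × 0.2936 = 1.182 mg/L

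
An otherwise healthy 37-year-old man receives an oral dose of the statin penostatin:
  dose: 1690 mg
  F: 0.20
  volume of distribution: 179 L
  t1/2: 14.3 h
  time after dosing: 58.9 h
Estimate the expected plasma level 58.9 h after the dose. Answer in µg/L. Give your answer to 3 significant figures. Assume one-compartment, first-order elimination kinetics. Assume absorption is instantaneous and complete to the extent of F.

Amount reaching circulation = F × Dose = 0.20 × 1690 = 338.0 mg
C₀ = F·Dose / Vd = 338.0 / 179 = 1.888 mg/L
k = ln2 / t½ = 0.693147 / 14.3 = 0.04847 h⁻¹
C = C₀ · e^(−k·t) = 1.888 × e^(−0.04847 × 58.9)
  = 1.888 × 0.05756 = 0.1087 mg/L
Convert: 0.1087 mg/L × 1000 = 108.7 µg/L

109 µg/L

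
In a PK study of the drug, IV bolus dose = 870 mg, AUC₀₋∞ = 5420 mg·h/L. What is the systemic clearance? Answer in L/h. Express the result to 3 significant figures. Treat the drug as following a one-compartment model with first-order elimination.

0.161 L/h

CL = Dose / AUC = 870 / 5420 = 0.1605 L/h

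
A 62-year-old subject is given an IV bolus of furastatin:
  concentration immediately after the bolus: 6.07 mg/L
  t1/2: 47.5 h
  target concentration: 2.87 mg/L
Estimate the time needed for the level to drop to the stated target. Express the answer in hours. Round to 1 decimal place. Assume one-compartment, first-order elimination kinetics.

k = ln2 / t½ = 0.693147 / 47.5 = 0.01459 h⁻¹
t = ln(C₀ / C) / k = ln(6.070 / 2.87) / 0.01459
  = ln(2.115) / 0.01459 = 0.7491 / 0.01459 = 51.34 h

51.3 h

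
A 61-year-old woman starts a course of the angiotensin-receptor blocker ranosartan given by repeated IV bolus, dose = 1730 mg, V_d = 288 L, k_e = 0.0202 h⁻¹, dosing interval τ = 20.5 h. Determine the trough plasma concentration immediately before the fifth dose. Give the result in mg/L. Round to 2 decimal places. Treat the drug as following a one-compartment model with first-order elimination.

C₀ per dose = Dose / Vd = 1730 / 288 = 6.007 mg/L
Fraction remaining after one interval: r = e^(−kτ) = e^(−0.02020 × 20.5) = 0.6609
Before dose 5, 4 doses have been given (aged 1τ, 2τ, 3τ, 4τ).
C_trough = C₀ × (r + r² + … + r^4) = C₀ × r(1−r^4)/(1−r)
        = 6.007 × 0.6609 × (1 − 0.1908) / (1 − 0.6609) = 9.474 mg/L

9.47 mg/L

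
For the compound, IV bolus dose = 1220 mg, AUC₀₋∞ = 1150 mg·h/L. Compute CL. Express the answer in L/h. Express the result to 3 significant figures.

CL = Dose / AUC = 1220 / 1150 = 1.061 L/h

1.06 L/h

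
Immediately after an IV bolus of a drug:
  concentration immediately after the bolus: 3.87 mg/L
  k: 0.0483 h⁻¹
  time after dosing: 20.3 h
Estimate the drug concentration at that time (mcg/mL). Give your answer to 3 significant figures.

C = C₀ · e^(−k·t) = 3.870 × e^(−0.04830 × 20.3)
  = 3.870 × 0.3751 = 1.452 mg/L
(1.452 mg/L = 1.452 mcg/mL)

1.45 mcg/mL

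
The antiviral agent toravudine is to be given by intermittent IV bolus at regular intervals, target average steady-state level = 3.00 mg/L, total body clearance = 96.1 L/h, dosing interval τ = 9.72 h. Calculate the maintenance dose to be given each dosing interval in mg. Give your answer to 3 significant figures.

2800 mg

At steady state, Dose/τ = Css × CL.
Dose = Css × CL × τ = 3.00 × 96.10 × 9.72 = 2802 mg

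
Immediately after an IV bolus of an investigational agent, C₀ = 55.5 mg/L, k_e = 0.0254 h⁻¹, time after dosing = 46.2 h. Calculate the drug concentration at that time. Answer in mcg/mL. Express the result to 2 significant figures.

C = C₀ · e^(−k·t) = 55.50 × e^(−0.02540 × 46.2)
  = 55.50 × 0.3093 = 17.17 mg/L
(17.17 mg/L = 17.17 mcg/mL)

17 mcg/mL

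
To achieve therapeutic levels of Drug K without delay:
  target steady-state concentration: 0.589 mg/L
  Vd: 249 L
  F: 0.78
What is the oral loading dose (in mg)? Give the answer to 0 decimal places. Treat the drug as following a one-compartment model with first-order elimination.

LD = Css × Vd / F = 0.589 × 249 / 0.78 = 188.0 mg

188 mg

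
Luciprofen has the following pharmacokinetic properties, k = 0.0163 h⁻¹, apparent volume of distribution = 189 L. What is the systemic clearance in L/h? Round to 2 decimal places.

3.08 L/h

CL = k × Vd = 0.0163 × 189 = 3.081 L/h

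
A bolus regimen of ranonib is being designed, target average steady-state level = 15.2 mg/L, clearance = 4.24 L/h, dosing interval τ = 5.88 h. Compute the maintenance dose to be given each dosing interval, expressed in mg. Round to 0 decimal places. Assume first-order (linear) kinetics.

At steady state, Dose/τ = Css × CL.
Dose = Css × CL × τ = 15.2 × 4.240 × 5.88 = 379.0 mg

379 mg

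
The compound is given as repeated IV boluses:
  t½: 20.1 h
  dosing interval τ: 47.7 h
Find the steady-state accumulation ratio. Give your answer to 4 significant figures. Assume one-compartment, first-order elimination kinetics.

k = ln2 / t½ = 0.693147 / 20.1 = 0.03448 h⁻¹
e^(−kτ) = e^(−0.03448 × 47.7) = 0.1931
Accumulation ratio R = 1 / (1 − e^(−kτ)) = 1 / (1 − 0.1931) = 1.239

1.239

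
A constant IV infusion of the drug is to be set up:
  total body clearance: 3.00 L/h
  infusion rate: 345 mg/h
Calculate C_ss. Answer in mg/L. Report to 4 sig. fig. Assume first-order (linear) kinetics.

115.0 mg/L

At steady state Css = R₀ / CL = 345 / 3.000 = 115.0 mg/L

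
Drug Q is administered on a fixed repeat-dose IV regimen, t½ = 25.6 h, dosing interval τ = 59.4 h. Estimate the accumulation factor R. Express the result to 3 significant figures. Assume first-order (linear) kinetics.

k = ln2 / t½ = 0.693147 / 25.6 = 0.02708 h⁻¹
e^(−kτ) = e^(−0.02708 × 59.4) = 0.2002
Accumulation ratio R = 1 / (1 − e^(−kτ)) = 1 / (1 − 0.2002) = 1.250

1.25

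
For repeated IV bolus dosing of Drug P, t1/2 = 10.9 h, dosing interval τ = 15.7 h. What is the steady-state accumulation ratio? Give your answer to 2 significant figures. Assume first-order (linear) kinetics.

1.6

k = ln2 / t½ = 0.693147 / 10.9 = 0.06359 h⁻¹
e^(−kτ) = e^(−0.06359 × 15.7) = 0.3685
Accumulation ratio R = 1 / (1 − e^(−kτ)) = 1 / (1 − 0.3685) = 1.584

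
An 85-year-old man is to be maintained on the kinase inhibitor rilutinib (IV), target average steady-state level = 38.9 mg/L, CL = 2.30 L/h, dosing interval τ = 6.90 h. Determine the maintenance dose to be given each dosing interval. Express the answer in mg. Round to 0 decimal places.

At steady state, Dose/τ = Css × CL.
Dose = Css × CL × τ = 38.9 × 2.300 × 6.90 = 617.3 mg

617 mg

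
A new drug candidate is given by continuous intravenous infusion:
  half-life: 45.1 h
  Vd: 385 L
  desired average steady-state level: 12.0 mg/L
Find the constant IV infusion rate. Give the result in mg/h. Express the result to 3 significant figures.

k = ln2 / t½ = 0.693147 / 45.1 = 0.01537 h⁻¹
CL = k × Vd = 0.01537 × 385 = 5.917 L/h
At steady state, infusion rate R₀ = Css × CL = 12.0 × 5.917 = 71.00 mg/h

71.0 mg/h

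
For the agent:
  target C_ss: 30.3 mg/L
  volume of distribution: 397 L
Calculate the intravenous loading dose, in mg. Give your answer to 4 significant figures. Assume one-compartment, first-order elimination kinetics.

LD = Css × Vd = 30.3 × 397 = 12030 mg

12030 mg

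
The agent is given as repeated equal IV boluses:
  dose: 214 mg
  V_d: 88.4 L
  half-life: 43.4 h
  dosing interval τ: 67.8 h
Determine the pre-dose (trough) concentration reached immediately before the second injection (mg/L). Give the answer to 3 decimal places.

0.820 mg/L

C₀ per dose = Dose / Vd = 214 / 88.4 = 2.421 mg/L
k = ln2 / t½ = 0.693147 / 43.4 = 0.01597 h⁻¹
Fraction remaining after one interval: r = e^(−kτ) = e^(−0.01597 × 67.8) = 0.3387
Before dose 2, 1 dose has been given (aged 1τ).
C_trough = C₀ × r = 2.421 × 0.3387 = 0.8200 mg/L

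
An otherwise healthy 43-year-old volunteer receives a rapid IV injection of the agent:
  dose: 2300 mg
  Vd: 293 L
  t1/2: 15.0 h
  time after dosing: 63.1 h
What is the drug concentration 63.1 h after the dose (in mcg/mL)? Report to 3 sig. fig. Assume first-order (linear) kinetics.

0.425 mcg/mL

C₀ = Dose / Vd = 2300 / 293 = 7.850 mg/L
k = ln2 / t½ = 0.693147 / 15.0 = 0.04621 h⁻¹
C = C₀ · e^(−k·t) = 7.850 × e^(−0.04621 × 63.1)
  = 7.850 × 0.05416 = 0.4252 mg/L
(0.4252 mg/L = 0.4252 mcg/mL)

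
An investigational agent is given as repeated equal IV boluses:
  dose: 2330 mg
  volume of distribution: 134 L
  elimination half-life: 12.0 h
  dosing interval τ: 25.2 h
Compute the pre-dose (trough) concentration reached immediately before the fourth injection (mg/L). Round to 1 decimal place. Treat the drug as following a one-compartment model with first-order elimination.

C₀ per dose = Dose / Vd = 2330 / 134 = 17.39 mg/L
k = ln2 / t½ = 0.693147 / 12.0 = 0.05776 h⁻¹
Fraction remaining after one interval: r = e^(−kτ) = e^(−0.05776 × 25.2) = 0.2333
Before dose 4, 3 doses have been given (aged 1τ, 2τ, 3τ).
C_trough = C₀ × (r + r² + … + r^3) = C₀ × r(1−r^3)/(1−r)
        = 17.39 × 0.2333 × (1 − 0.01270) / (1 − 0.2333) = 5.224 mg/L

5.2 mg/L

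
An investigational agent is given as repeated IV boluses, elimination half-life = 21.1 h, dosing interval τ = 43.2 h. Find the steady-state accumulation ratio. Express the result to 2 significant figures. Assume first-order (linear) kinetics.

k = ln2 / t½ = 0.693147 / 21.1 = 0.03285 h⁻¹
e^(−kτ) = e^(−0.03285 × 43.2) = 0.2419
Accumulation ratio R = 1 / (1 − e^(−kτ)) = 1 / (1 − 0.2419) = 1.319

1.3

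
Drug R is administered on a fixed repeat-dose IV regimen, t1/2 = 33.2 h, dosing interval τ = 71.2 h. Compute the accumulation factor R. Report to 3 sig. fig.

1.29

k = ln2 / t½ = 0.693147 / 33.2 = 0.02088 h⁻¹
e^(−kτ) = e^(−0.02088 × 71.2) = 0.2261
Accumulation ratio R = 1 / (1 − e^(−kτ)) = 1 / (1 − 0.2261) = 1.292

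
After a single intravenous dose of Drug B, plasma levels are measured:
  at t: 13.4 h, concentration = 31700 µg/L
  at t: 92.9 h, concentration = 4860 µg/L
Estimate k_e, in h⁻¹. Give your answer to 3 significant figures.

k = ln(C₁/C₂) / (t₂ − t₁) = ln(31700/4860) / (92.9 − 13.4)
  = 1.875 / 79.50 = 0.02358 h⁻¹

0.0236 h⁻¹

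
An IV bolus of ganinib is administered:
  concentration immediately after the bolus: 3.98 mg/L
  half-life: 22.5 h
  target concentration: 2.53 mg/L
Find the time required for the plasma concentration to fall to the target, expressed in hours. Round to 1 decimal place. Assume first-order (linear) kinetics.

14.7 h

k = ln2 / t½ = 0.693147 / 22.5 = 0.03081 h⁻¹
t = ln(C₀ / C) / k = ln(3.980 / 2.53) / 0.03081
  = ln(1.573) / 0.03081 = 0.4530 / 0.03081 = 14.70 h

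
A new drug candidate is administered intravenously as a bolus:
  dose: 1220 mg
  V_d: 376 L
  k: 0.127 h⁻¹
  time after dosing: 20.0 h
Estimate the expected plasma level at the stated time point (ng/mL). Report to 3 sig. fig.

256 ng/mL

C₀ = Dose / Vd = 1220 / 376 = 3.245 mg/L
C = C₀ · e^(−k·t) = 3.245 × e^(−0.1270 × 20.0)
  = 3.245 × 0.07887 = 0.2559 mg/L
Convert: 0.2559 mg/L × 1000 = 255.9 ng/mL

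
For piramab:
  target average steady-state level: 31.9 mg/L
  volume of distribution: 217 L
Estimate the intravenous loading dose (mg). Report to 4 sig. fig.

LD = Css × Vd = 31.9 × 217 = 6922 mg

6922 mg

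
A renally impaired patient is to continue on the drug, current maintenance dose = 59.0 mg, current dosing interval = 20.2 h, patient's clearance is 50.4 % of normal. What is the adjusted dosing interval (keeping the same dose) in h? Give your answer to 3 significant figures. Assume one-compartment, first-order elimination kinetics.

40.1 h

To keep the same average steady-state level, dosing rate must scale with clearance.
CL ratio = 50.4 / 100 = 0.5040
New interval (same dose) = 20.2 / 0.5040 = 40.08 h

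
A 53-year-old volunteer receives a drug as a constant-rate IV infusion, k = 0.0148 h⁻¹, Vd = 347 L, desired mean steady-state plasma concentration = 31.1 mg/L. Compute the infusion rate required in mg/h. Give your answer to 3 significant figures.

160 mg/h

CL = k × Vd = 0.01480 × 347 = 5.136 L/h
At steady state, infusion rate R₀ = Css × CL = 31.1 × 5.136 = 159.7 mg/h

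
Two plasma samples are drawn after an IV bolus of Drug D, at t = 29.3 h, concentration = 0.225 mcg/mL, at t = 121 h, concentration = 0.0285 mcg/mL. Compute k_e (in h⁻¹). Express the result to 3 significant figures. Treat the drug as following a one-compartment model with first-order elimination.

k = ln(C₁/C₂) / (t₂ − t₁) = ln(0.225/0.0285) / (121 − 29.3)
  = 2.066 / 91.70 = 0.02253 h⁻¹

0.0225 h⁻¹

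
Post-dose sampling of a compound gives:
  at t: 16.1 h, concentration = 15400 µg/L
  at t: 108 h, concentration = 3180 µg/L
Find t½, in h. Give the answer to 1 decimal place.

40.4 h

k = ln(C₁/C₂) / (t₂ − t₁) = ln(15400/3180) / (108 − 16.1)
  = 1.577 / 91.90 = 0.01716 h⁻¹
t½ = ln2 / k = 0.693147 / 0.01716 = 40.39 h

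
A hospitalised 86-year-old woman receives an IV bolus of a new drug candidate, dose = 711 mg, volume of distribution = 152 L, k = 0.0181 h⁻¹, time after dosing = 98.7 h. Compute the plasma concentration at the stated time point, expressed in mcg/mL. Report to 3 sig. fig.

0.784 mcg/mL

C₀ = Dose / Vd = 711.0 / 152 = 4.678 mg/L
C = C₀ · e^(−k·t) = 4.678 × e^(−0.01810 × 98.7)
  = 4.678 × 0.1676 = 0.7840 mg/L
(0.7840 mg/L = 0.7840 mcg/mL)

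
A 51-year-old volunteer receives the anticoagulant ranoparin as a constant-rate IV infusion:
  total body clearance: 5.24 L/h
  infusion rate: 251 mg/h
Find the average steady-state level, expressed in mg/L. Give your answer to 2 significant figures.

48 mg/L

At steady state Css = R₀ / CL = 251 / 5.240 = 47.90 mg/L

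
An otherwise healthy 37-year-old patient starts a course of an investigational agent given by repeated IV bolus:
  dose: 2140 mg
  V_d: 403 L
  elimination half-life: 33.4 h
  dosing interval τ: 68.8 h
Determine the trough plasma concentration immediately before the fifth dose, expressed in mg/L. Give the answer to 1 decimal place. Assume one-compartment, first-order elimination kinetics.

1.7 mg/L

C₀ per dose = Dose / Vd = 2140 / 403 = 5.310 mg/L
k = ln2 / t½ = 0.693147 / 33.4 = 0.02075 h⁻¹
Fraction remaining after one interval: r = e^(−kτ) = e^(−0.02075 × 68.8) = 0.2399
Before dose 5, 4 doses have been given (aged 1τ, 2τ, 3τ, 4τ).
C_trough = C₀ × (r + r² + … + r^4) = C₀ × r(1−r^4)/(1−r)
        = 5.310 × 0.2399 × (1 − 0.003312) / (1 − 0.2399) = 1.670 mg/L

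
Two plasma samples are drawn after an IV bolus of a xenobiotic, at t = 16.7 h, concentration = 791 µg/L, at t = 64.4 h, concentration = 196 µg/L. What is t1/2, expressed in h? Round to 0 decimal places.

24 h

k = ln(C₁/C₂) / (t₂ − t₁) = ln(791/196) / (64.4 − 16.7)
  = 1.395 / 47.70 = 0.02925 h⁻¹
t½ = ln2 / k = 0.693147 / 0.02925 = 23.70 h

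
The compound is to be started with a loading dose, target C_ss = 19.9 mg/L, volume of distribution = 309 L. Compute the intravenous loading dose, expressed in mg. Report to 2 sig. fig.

LD = Css × Vd = 19.9 × 309 = 6149 mg

6100 mg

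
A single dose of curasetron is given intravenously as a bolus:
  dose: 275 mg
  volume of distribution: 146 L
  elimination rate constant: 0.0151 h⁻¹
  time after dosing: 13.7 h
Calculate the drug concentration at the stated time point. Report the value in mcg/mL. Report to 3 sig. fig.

1.53 mcg/mL

C₀ = Dose / Vd = 275.0 / 146 = 1.884 mg/L
C = C₀ · e^(−k·t) = 1.884 × e^(−0.01510 × 13.7)
  = 1.884 × 0.8131 = 1.532 mg/L
(1.532 mg/L = 1.532 mcg/mL)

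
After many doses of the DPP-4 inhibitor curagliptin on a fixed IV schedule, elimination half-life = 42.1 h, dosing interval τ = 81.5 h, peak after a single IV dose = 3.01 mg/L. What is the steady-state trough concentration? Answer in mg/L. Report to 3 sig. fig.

1.07 mg/L

k = ln2 / t½ = 0.693147 / 42.1 = 0.01646 h⁻¹
e^(−kτ) = e^(−0.01646 × 81.5) = 0.2615
Accumulation ratio R = 1 / (1 − e^(−kτ)) = 1 / (1 − 0.2615) = 1.354
Steady-state trough = C₀ × R × e^(−kτ) = 3.01 × 1.354 × 0.2615 = 1.066 mg/L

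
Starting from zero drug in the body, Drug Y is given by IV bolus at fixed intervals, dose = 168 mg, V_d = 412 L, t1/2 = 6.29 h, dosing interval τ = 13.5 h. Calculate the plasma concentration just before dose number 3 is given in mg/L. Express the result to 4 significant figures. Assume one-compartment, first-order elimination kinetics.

C₀ per dose = Dose / Vd = 168 / 412 = 0.4078 mg/L
k = ln2 / t½ = 0.693147 / 6.29 = 0.1102 h⁻¹
Fraction remaining after one interval: r = e^(−kτ) = e^(−0.1102 × 13.5) = 0.2259
Before dose 3, 2 doses have been given (aged 1τ, 2τ).
C_trough = C₀ × (r + r²) = 0.4078 × (0.2259 + 0.05103) = 0.1129 mg/L

0.1129 mg/L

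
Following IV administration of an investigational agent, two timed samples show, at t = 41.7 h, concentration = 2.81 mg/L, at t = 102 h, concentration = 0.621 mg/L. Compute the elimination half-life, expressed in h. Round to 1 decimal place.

27.7 h

k = ln(C₁/C₂) / (t₂ − t₁) = ln(2.81/0.621) / (102 − 41.7)
  = 1.510 / 60.30 = 0.02504 h⁻¹
t½ = ln2 / k = 0.693147 / 0.02504 = 27.68 h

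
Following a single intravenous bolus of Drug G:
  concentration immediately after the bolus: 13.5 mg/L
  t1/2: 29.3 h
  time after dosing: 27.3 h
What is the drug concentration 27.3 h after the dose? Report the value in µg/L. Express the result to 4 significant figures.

k = ln2 / t½ = 0.693147 / 29.3 = 0.02366 h⁻¹
C = C₀ · e^(−k·t) = 13.50 × e^(−0.02366 × 27.3)
  = 13.50 × 0.5242 = 7.077 mg/L
Convert: 7.077 mg/L × 1000 = 7077 µg/L

7077 µg/L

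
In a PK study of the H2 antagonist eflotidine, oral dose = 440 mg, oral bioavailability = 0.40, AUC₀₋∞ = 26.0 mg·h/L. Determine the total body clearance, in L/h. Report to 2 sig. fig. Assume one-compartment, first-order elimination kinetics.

6.8 L/h

CL = F·Dose / AUC = 0.40 × 440 / 26.0 = 6.769 L/h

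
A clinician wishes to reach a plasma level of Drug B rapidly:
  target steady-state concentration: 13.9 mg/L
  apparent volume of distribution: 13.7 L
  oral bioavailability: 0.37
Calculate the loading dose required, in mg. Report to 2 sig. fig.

510 mg

LD = Css × Vd / F = 13.9 × 13.7 / 0.37 = 514.7 mg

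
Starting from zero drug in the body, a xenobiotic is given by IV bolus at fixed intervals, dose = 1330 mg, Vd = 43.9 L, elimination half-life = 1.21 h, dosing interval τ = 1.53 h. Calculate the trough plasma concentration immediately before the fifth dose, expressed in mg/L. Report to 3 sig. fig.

21.0 mg/L

C₀ per dose = Dose / Vd = 1330 / 43.9 = 30.30 mg/L
k = ln2 / t½ = 0.693147 / 1.21 = 0.5728 h⁻¹
Fraction remaining after one interval: r = e^(−kτ) = e^(−0.5728 × 1.53) = 0.4163
Before dose 5, 4 doses have been given (aged 1τ, 2τ, 3τ, 4τ).
C_trough = C₀ × (r + r² + … + r^4) = C₀ × r(1−r^4)/(1−r)
        = 30.30 × 0.4163 × (1 − 0.03003) / (1 − 0.4163) = 20.96 mg/L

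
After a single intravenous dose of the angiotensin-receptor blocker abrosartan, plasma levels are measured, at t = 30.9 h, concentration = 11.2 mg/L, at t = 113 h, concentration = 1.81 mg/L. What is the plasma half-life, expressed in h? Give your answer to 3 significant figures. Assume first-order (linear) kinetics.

k = ln(C₁/C₂) / (t₂ − t₁) = ln(11.2/1.81) / (113 − 30.9)
  = 1.823 / 82.10 = 0.02220 h⁻¹
t½ = ln2 / k = 0.693147 / 0.02220 = 31.22 h

31.2 h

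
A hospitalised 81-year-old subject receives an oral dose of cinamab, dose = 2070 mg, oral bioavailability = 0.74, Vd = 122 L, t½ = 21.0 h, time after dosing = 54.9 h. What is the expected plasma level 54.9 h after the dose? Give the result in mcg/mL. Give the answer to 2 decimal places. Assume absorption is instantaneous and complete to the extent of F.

2.05 mcg/mL

Amount reaching circulation = F × Dose = 0.74 × 2070 = 1532 mg
C₀ = F·Dose / Vd = 1532 / 122 = 12.56 mg/L
k = ln2 / t½ = 0.693147 / 21.0 = 0.03301 h⁻¹
C = C₀ · e^(−k·t) = 12.56 × e^(−0.03301 × 54.9)
  = 12.56 × 0.1633 = 2.051 mg/L
(2.051 mg/L = 2.051 mcg/mL)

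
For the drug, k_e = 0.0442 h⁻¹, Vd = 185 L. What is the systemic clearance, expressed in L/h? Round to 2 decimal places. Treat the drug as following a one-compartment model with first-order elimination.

8.18 L/h

CL = k × Vd = 0.0442 × 185 = 8.177 L/h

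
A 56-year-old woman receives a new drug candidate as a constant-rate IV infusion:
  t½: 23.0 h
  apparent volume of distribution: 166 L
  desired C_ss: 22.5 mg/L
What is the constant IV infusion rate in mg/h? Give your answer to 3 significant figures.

113 mg/h

k = ln2 / t½ = 0.693147 / 23.0 = 0.03014 h⁻¹
CL = k × Vd = 0.03014 × 166 = 5.003 L/h
At steady state, infusion rate R₀ = Css × CL = 22.5 × 5.003 = 112.6 mg/h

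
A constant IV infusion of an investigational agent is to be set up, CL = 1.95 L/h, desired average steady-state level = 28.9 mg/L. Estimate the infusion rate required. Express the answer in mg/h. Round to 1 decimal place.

At steady state, infusion rate R₀ = Css × CL = 28.9 × 1.950 = 56.36 mg/h

56.4 mg/h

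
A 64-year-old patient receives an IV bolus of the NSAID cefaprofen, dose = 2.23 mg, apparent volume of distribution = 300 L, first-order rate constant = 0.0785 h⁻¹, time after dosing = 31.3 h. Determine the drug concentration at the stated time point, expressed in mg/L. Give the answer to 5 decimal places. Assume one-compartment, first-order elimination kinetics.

0.00064 mg/L

C₀ = Dose / Vd = 2.230 / 300 = 0.007433 mg/L
C = C₀ · e^(−k·t) = 0.007433 × e^(−0.07850 × 31.3)
  = 0.007433 × 0.08569 = 0.0006369 mg/L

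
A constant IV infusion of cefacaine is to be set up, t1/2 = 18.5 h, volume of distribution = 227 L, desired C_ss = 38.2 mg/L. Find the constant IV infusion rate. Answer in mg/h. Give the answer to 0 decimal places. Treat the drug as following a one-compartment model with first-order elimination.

k = ln2 / t½ = 0.693147 / 18.5 = 0.03747 h⁻¹
CL = k × Vd = 0.03747 × 227 = 8.506 L/h
At steady state, infusion rate R₀ = Css × CL = 38.2 × 8.506 = 324.9 mg/h

325 mg/h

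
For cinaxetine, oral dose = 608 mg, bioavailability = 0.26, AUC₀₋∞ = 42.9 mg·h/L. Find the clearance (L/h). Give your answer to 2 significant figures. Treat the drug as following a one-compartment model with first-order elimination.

3.7 L/h

CL = F·Dose / AUC = 0.26 × 608 / 42.9 = 3.685 L/h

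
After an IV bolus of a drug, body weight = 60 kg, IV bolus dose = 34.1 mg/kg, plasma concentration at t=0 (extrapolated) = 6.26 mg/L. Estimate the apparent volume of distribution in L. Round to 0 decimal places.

327 L

Dose = 34.1 × 60 = 2046 mg
Vd = Dose / C₀ = 2046 / 6.26 = 326.8 L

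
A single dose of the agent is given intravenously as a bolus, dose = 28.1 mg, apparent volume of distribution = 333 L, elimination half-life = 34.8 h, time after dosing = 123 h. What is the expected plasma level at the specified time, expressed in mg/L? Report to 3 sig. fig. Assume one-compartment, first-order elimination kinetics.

0.00728 mg/L

C₀ = Dose / Vd = 28.10 / 333 = 0.08438 mg/L
k = ln2 / t½ = 0.693147 / 34.8 = 0.01992 h⁻¹
C = C₀ · e^(−k·t) = 0.08438 × e^(−0.01992 × 123)
  = 0.08438 × 0.08628 = 0.007280 mg/L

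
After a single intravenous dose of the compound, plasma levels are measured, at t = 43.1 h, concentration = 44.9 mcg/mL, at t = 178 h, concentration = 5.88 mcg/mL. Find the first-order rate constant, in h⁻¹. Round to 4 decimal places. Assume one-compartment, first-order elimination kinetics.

0.0151 h⁻¹

k = ln(C₁/C₂) / (t₂ − t₁) = ln(44.9/5.88) / (178 − 43.1)
  = 2.033 / 134.9 = 0.01507 h⁻¹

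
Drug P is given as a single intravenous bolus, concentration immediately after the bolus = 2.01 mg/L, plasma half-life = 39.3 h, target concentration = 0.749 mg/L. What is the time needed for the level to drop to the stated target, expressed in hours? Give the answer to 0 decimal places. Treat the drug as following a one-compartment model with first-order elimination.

k = ln2 / t½ = 0.693147 / 39.3 = 0.01764 h⁻¹
t = ln(C₀ / C) / k = ln(2.010 / 0.749) / 0.01764
  = ln(2.684) / 0.01764 = 0.9873 / 0.01764 = 55.97 h

56 h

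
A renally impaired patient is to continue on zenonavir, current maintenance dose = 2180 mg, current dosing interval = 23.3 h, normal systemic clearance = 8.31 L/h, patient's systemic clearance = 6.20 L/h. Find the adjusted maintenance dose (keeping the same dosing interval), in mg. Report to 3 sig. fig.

To keep the same average steady-state level, dosing rate must scale with clearance.
CL ratio = 6.20 / 8.31 = 0.7461
New dose (same interval) = 2180 × 0.7461 = 1626 mg

1630 mg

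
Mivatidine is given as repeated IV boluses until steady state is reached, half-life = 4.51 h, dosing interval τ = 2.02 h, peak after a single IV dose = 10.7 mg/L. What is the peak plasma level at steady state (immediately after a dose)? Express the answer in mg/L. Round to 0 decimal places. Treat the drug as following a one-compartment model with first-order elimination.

k = ln2 / t½ = 0.693147 / 4.51 = 0.1537 h⁻¹
e^(−kτ) = e^(−0.1537 × 2.02) = 0.7331
Accumulation ratio R = 1 / (1 − e^(−kτ)) = 1 / (1 − 0.7331) = 3.747
Steady-state peak = C₀ × R = 10.7 × 3.747 = 40.09 mg/L

40 mg/L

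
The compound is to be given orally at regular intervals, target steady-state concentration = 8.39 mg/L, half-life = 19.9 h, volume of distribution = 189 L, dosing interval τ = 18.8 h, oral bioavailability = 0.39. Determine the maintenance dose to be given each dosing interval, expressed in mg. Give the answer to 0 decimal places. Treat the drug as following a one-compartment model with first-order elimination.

2662 mg

k = ln2 / t½ = 0.693147 / 19.9 = 0.03483 h⁻¹
CL = k × Vd = 0.03483 × 189 = 6.583 L/h
At steady state, F × (Dose/τ) = Css × CL.
Dose = Css × CL × τ / F = 8.39 × 6.583 × 18.8 / 0.39 = 2662 mg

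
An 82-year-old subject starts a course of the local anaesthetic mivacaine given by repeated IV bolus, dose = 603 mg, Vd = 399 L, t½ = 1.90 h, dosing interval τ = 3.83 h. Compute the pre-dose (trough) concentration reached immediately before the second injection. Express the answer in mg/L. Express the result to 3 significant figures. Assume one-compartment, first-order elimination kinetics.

0.374 mg/L

C₀ per dose = Dose / Vd = 603 / 399 = 1.511 mg/L
k = ln2 / t½ = 0.693147 / 1.90 = 0.3648 h⁻¹
Fraction remaining after one interval: r = e^(−kτ) = e^(−0.3648 × 3.83) = 0.2473
Before dose 2, 1 dose has been given (aged 1τ).
C_trough = C₀ × r = 1.511 × 0.2473 = 0.3737 mg/L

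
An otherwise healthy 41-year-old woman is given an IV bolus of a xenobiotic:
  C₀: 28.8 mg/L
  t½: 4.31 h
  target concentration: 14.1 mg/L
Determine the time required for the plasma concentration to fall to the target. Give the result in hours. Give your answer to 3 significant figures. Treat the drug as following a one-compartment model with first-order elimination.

k = ln2 / t½ = 0.693147 / 4.31 = 0.1608 h⁻¹
t = ln(C₀ / C) / k = ln(28.80 / 14.1) / 0.1608
  = ln(2.043) / 0.1608 = 0.7144 / 0.1608 = 4.443 h

4.44 h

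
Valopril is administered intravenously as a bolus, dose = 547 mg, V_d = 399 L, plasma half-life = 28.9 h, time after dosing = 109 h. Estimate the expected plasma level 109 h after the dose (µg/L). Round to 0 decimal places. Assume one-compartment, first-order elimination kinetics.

100 µg/L

C₀ = Dose / Vd = 547.0 / 399 = 1.371 mg/L
k = ln2 / t½ = 0.693147 / 28.9 = 0.02398 h⁻¹
C = C₀ · e^(−k·t) = 1.371 × e^(−0.02398 × 109)
  = 1.371 × 0.07325 = 0.1004 mg/L
Convert: 0.1004 mg/L × 1000 = 100.4 µg/L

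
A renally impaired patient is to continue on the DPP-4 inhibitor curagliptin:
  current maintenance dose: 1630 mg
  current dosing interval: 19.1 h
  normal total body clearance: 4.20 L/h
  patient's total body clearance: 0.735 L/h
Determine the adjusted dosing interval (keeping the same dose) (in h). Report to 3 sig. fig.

To keep the same average steady-state level, dosing rate must scale with clearance.
CL ratio = 0.735 / 4.20 = 0.1750
New interval (same dose) = 19.1 / 0.1750 = 109.1 h

109 h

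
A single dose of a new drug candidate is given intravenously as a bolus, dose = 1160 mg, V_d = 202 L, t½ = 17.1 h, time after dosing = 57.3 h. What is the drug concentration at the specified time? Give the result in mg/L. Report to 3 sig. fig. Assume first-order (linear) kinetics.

0.563 mg/L

C₀ = Dose / Vd = 1160 / 202 = 5.743 mg/L
k = ln2 / t½ = 0.693147 / 17.1 = 0.04053 h⁻¹
C = C₀ · e^(−k·t) = 5.743 × e^(−0.04053 × 57.3)
  = 5.743 × 0.09804 = 0.5630 mg/L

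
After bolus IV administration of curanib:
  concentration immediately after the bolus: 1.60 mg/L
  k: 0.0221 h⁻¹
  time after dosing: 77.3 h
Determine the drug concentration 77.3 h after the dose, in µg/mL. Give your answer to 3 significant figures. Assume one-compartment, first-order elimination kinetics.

C = C₀ · e^(−k·t) = 1.600 × e^(−0.02210 × 77.3)
  = 1.600 × 0.1812 = 0.2899 mg/L
(0.2899 mg/L = 0.2899 µg/mL)

0.290 µg/mL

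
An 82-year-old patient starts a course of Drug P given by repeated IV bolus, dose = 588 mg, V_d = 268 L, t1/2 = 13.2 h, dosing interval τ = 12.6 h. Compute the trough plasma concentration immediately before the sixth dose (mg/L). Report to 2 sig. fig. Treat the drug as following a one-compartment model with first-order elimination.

2.3 mg/L

C₀ per dose = Dose / Vd = 588 / 268 = 2.194 mg/L
k = ln2 / t½ = 0.693147 / 13.2 = 0.05251 h⁻¹
Fraction remaining after one interval: r = e^(−kτ) = e^(−0.05251 × 12.6) = 0.5160
Before dose 6, 5 doses have been given (aged 1τ, 2τ, 3τ, 4τ, 5τ).
C_trough = C₀ × (r + r² + … + r^5) = C₀ × r(1−r^5)/(1−r)
        = 2.194 × 0.5160 × (1 − 0.03658) / (1 − 0.5160) = 2.253 mg/L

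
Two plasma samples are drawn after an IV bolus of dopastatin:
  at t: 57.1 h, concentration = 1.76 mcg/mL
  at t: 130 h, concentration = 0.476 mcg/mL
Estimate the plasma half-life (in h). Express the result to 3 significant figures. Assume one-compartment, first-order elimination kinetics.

k = ln(C₁/C₂) / (t₂ − t₁) = ln(1.76/0.476) / (130 − 57.1)
  = 1.308 / 72.90 = 0.01794 h⁻¹
t½ = ln2 / k = 0.693147 / 0.01794 = 38.64 h

38.6 h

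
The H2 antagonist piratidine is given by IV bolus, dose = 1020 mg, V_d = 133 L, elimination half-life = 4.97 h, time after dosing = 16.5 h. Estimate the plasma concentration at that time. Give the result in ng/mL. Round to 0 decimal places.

C₀ = Dose / Vd = 1020 / 133 = 7.669 mg/L
k = ln2 / t½ = 0.693147 / 4.97 = 0.1395 h⁻¹
C = C₀ · e^(−k·t) = 7.669 × e^(−0.1395 × 16.5)
  = 7.669 × 0.1001 = 0.7677 mg/L
Convert: 0.7677 mg/L × 1000 = 767.7 ng/mL

768 ng/mL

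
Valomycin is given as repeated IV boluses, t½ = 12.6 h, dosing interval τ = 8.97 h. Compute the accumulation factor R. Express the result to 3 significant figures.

2.57

k = ln2 / t½ = 0.693147 / 12.6 = 0.05501 h⁻¹
e^(−kτ) = e^(−0.05501 × 8.97) = 0.6105
Accumulation ratio R = 1 / (1 − e^(−kτ)) = 1 / (1 − 0.6105) = 2.567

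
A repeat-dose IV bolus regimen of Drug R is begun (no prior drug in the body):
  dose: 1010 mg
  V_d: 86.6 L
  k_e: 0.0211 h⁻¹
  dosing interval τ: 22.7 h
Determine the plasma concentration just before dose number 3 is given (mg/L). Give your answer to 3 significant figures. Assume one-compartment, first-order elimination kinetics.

C₀ per dose = Dose / Vd = 1010 / 86.6 = 11.66 mg/L
Fraction remaining after one interval: r = e^(−kτ) = e^(−0.02110 × 22.7) = 0.6194
Before dose 3, 2 doses have been given (aged 1τ, 2τ).
C_trough = C₀ × (r + r²) = 11.66 × (0.6194 + 0.3837) = 11.70 mg/L

11.7 mg/L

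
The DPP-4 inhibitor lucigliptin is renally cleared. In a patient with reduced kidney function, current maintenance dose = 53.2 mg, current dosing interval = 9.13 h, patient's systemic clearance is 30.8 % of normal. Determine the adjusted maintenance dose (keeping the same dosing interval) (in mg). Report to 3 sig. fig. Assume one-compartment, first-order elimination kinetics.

16.4 mg

To keep the same average steady-state level, dosing rate must scale with clearance.
CL ratio = 30.8 / 100 = 0.3080
New dose (same interval) = 53.2 × 0.3080 = 16.39 mg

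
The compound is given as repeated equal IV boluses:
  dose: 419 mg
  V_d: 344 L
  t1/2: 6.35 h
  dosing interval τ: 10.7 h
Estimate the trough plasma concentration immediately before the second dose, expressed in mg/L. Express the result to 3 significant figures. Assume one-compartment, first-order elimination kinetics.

0.379 mg/L

C₀ per dose = Dose / Vd = 419 / 344 = 1.218 mg/L
k = ln2 / t½ = 0.693147 / 6.35 = 0.1092 h⁻¹
Fraction remaining after one interval: r = e^(−kτ) = e^(−0.1092 × 10.7) = 0.3109
Before dose 2, 1 dose has been given (aged 1τ).
C_trough = C₀ × r = 1.218 × 0.3109 = 0.3787 mg/L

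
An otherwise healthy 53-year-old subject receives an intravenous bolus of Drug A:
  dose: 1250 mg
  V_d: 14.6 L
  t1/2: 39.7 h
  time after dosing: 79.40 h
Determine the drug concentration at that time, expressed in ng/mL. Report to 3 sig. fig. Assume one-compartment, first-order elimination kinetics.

21400 ng/mL

C₀ = Dose / Vd = 1250 / 14.6 = 85.62 mg/L
k = ln2 / t½ = 0.693147 / 39.7 = 0.01746 h⁻¹
t / t½ = 79.40 / 39.7 = 2 half-lives
C = C₀ × (1/2)^2 = 85.62 × 0.2500 = 21.41 mg/L
Convert: 21.41 mg/L × 1000 = 21410 ng/mL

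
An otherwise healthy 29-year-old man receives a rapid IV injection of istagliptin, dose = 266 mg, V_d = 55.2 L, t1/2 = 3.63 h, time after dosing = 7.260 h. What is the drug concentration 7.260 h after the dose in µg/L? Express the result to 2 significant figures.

1200 µg/L

C₀ = Dose / Vd = 266.0 / 55.2 = 4.819 mg/L
k = ln2 / t½ = 0.693147 / 3.63 = 0.1909 h⁻¹
t / t½ = 7.260 / 3.63 = 2 half-lives
C = C₀ × (1/2)^2 = 4.819 × 0.2500 = 1.205 mg/L
Convert: 1.205 mg/L × 1000 = 1205 µg/L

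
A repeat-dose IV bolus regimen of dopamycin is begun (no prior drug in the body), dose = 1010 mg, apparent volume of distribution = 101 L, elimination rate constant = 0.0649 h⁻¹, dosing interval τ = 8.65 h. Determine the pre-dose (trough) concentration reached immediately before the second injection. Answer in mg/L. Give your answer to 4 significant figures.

5.704 mg/L

C₀ per dose = Dose / Vd = 1010 / 101 = 10.00 mg/L
Fraction remaining after one interval: r = e^(−kτ) = e^(−0.06490 × 8.65) = 0.5704
Before dose 2, 1 dose has been given (aged 1τ).
C_trough = C₀ × r = 10.00 × 0.5704 = 5.704 mg/L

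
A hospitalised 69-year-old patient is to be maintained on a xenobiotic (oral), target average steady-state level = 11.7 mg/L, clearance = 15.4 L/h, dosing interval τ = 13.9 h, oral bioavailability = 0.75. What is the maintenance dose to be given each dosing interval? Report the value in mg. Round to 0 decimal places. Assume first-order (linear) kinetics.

3339 mg

At steady state, F × (Dose/τ) = Css × CL.
Dose = Css × CL × τ / F = 11.7 × 15.40 × 13.9 / 0.75 = 3339 mg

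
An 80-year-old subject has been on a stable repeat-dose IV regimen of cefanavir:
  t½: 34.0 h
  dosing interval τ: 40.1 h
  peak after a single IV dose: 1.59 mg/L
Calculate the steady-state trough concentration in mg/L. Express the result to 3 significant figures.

1.26 mg/L

k = ln2 / t½ = 0.693147 / 34.0 = 0.02039 h⁻¹
e^(−kτ) = e^(−0.02039 × 40.1) = 0.4415
Accumulation ratio R = 1 / (1 − e^(−kτ)) = 1 / (1 − 0.4415) = 1.791
Steady-state trough = C₀ × R × e^(−kτ) = 1.59 × 1.791 × 0.4415 = 1.257 mg/L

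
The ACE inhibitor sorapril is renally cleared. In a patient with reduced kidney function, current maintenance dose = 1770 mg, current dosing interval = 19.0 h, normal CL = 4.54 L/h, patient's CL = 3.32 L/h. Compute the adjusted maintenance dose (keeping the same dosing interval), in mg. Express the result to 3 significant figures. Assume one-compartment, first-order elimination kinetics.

1290 mg

To keep the same average steady-state level, dosing rate must scale with clearance.
CL ratio = 3.32 / 4.54 = 0.7313
New dose (same interval) = 1770 × 0.7313 = 1294 mg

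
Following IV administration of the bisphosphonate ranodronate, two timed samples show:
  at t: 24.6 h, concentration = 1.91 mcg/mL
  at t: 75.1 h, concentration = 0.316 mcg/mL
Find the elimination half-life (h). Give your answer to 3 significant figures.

k = ln(C₁/C₂) / (t₂ − t₁) = ln(1.91/0.316) / (75.1 − 24.6)
  = 1.799 / 50.50 = 0.03562 h⁻¹
t½ = ln2 / k = 0.693147 / 0.03562 = 19.46 h

19.5 h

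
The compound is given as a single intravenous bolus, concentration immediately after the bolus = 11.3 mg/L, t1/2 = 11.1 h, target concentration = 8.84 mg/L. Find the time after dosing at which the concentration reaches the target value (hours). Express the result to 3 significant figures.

k = ln2 / t½ = 0.693147 / 11.1 = 0.06245 h⁻¹
t = ln(C₀ / C) / k = ln(11.30 / 8.84) / 0.06245
  = ln(1.278) / 0.06245 = 0.2453 / 0.06245 = 3.928 h

3.93 h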